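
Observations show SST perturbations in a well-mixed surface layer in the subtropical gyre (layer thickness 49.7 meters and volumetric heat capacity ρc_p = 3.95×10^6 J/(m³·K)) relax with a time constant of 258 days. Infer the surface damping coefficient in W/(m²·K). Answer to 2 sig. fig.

Areal heat capacity C = ρc_p × D = 3.95×10^6 × 49.7 = 1.96×10^8 J/(m^2 K).
τ = 258 days = 2.23×10^7 s.
λ = C / τ = 1.96×10^8 / 2.23×10^7 = 8.81 W/(m²·K).

8.8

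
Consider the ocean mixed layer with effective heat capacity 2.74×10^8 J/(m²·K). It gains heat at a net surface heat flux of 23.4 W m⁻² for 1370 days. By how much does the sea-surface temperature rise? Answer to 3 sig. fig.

10.1 K

Areal heat capacity C = 2.74×10^8 J/(m²·K) (given).
Net heat input Q = F Δt = 23.4 × (1370 days × 86400 s/day) = 2.77×10^9 J/m².
ΔT = Q / C = 2.77×10^9 / 2.74×10^8 = 10.1 K.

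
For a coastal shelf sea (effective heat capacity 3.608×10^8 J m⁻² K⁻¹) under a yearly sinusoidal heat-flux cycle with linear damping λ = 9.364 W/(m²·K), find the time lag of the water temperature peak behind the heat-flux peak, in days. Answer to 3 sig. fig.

83.7 days

Areal heat capacity C = 3.608×10^8 J m⁻² K⁻¹ (given).
ω = 2π / 3.15×10^7 s = 1.99×10^-7 s⁻¹.
Phase lag φ = arctan(Cω/λ) = arctan(71.9/9.364) = 1.44 rad.
Time lag = φ / ω = 1.44 / 1.99×10^-7 = 7.23×10^6 s = 83.7 days.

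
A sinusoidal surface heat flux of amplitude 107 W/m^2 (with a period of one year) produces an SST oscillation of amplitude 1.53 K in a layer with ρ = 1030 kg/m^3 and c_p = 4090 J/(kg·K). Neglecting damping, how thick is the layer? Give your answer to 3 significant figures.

83.3 m

ω = 2π / 3.15×10^7 s = 1.99×10^-7 s⁻¹.
Required C = F₀ / (A ω) = 107 / (1.53 × 1.99×10^-7) = 3.51×10^8 J/(m²·K).
D = C / (ρ c_p) = 3.51×10^8 / (1030 × 4090) = 83.3 m.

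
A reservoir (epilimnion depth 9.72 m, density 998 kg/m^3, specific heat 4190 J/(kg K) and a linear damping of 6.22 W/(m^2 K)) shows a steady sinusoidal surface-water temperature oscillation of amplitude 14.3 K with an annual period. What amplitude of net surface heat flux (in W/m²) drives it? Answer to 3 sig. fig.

146

Areal heat capacity C = ρ c_p D = 998 × 4190 × 9.72 = 4.06×10^7 J m⁻² K⁻¹.
ω = 2π / 3.15×10^7 s = 1.99×10^-7 s⁻¹.
√((Cω)² + λ²) = √((8.10)² + 6.22²) = 10.2 W/(m²·K).
F₀ = A × √((Cω)²+λ²) = 14.3 × 10.2 = 146 W/m².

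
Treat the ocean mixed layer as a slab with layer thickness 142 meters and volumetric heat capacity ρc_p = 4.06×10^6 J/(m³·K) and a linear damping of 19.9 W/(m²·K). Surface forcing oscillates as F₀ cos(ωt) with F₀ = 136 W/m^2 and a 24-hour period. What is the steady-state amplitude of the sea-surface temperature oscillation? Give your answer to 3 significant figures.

0.00324 K

Areal heat capacity C = ρc_p × D = 4.06×10^6 × 142 = 5.77×10^8 J/(m²·K).
Angular frequency ω = 2π / T = 2π / 86400 s = 7.27×10^-5 s⁻¹.
√((Cω)² + λ²) = √((41900)² + 19.9²) = 41900 W/(m²·K).
Amplitude A = F₀ / √((Cω)²+λ²) = 136 / 41900 = 0.00324 K.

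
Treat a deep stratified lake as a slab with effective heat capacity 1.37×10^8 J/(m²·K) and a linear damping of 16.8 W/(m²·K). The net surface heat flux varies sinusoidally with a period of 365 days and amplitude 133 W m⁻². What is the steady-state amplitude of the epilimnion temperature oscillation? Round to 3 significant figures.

4.15 K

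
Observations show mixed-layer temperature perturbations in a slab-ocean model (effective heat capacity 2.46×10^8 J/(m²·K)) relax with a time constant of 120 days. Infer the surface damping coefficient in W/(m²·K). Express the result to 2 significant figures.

24

Areal heat capacity C = 2.46×10^8 J/(m²·K) (given).
τ = 120 days = 1.04×10^7 s.
λ = C / τ = 2.46×10^8 / 1.04×10^7 = 23.7 W/(m²·K).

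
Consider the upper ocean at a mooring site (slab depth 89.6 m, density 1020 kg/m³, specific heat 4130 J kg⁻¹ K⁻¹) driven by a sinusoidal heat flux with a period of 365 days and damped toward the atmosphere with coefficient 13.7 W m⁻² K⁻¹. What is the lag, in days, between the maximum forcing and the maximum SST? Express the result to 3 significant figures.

Areal heat capacity C = ρ c_p D = 1020 × 4130 × 89.6 = 3.77×10^8 J/(m²·K).
ω = 2π / 3.15×10^7 s = 1.99×10^-7 s⁻¹.
Phase lag φ = arctan(Cω/λ) = arctan(75.2/13.7) = 1.39 rad.
Time lag = φ / ω = 1.39 / 1.99×10^-7 = 6.98×10^6 s = 80.8 days.

80.8 days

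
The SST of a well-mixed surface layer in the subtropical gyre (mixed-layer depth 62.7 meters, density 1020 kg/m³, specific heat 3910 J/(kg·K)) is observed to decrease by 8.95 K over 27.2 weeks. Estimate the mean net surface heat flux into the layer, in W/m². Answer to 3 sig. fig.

-136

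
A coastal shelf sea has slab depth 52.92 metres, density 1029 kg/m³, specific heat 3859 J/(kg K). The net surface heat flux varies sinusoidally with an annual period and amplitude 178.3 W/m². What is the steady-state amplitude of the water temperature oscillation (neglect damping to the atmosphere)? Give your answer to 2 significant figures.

Areal heat capacity C = ρ c_p D = 1029 × 3859 × 52.92 = 2.10×10^8 J/(m²·K).
Angular frequency ω = 2π / T = 2π / 3.15×10^7 s = 1.99×10^-7 s⁻¹.
Cω = 2.10×10^8 × 1.99×10^-7 = 41.9 W/(m²·K).
Amplitude A = F₀ / (Cω) = 178.3 / 41.9 = 4.26 K.

4.3 K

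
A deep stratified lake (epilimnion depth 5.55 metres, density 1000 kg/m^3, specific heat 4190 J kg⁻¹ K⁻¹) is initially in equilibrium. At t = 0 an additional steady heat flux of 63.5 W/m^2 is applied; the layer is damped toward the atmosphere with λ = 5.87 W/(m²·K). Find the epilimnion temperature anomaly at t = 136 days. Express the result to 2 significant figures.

10 K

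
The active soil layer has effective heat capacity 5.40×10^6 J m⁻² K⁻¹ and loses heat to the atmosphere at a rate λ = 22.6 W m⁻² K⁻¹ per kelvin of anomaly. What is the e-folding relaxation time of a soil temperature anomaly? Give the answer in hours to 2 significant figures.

66 hours

Areal heat capacity C = 5.40×10^6 J m⁻² K⁻¹ (given).
Relaxation time τ = C / λ = 5.40×10^6 / 22.6 = 2.39×10^5 s.
In hours: 2.39×10^5 s / (3600 s/hour) = 66.4 hours.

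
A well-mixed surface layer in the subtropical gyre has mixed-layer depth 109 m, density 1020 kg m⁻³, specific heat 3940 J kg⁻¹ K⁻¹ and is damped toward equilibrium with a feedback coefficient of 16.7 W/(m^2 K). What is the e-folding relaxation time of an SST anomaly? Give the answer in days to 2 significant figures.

Areal heat capacity C = ρ c_p D = 1020 × 3940 × 109 = 4.38×10^8 J/(m^2 K).
Relaxation time τ = C / λ = 4.38×10^8 / 16.7 = 2.62×10^7 s.
In days: 2.62×10^7 s / (86400 s/day) = 304 days.

300 days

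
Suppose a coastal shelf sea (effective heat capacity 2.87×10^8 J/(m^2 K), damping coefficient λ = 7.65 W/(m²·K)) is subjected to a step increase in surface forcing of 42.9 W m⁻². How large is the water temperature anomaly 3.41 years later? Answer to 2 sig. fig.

Areal heat capacity C = 2.87×10^8 J/(m^2 K) (given).
τ = C / λ = 2.87×10^8 / 7.65 = 3.75×10^7 s.
Equilibrium anomaly ΔT_eq = F / λ = 42.9 / 7.65 = 5.61 K.
t = 3.41 years = 1.08×10^8 s, so t/τ = 2.87.
ΔT(t) = ΔT_eq (1 − e^(−t/τ)) = 5.61 × (1 − e^−2.87) = 5.29 K.

5.3 K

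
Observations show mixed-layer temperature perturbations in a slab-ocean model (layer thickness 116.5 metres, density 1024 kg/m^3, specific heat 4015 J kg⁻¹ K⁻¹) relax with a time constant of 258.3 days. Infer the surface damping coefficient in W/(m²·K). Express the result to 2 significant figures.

21

Areal heat capacity C = ρ c_p D = 1024 × 4015 × 116.5 = 4.79×10^8 J/(m²·K).
τ = 258.3 days = 2.23×10^7 s.
λ = C / τ = 4.79×10^8 / 2.23×10^7 = 21.5 W/(m²·K).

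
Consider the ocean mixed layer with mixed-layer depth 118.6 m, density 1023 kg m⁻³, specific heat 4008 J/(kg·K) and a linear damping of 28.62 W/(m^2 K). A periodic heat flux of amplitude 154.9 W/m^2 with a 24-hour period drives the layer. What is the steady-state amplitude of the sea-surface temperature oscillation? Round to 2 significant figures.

Areal heat capacity C = ρ c_p D = 1023 × 4008 × 118.6 = 4.86×10^8 J/(m²·K).
Angular frequency ω = 2π / T = 2π / 86400 s = 7.27×10^-5 s⁻¹.
√((Cω)² + λ²) = √((35400)² + 28.62²) = 35400 W/(m²·K).
Amplitude A = F₀ / √((Cω)²+λ²) = 154.9 / 35400 = 0.00438 K.

0.0044 K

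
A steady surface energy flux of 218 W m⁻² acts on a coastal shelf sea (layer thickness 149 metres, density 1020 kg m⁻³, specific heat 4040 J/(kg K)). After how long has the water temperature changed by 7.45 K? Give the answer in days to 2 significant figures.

240 days

Areal heat capacity C = ρ c_p D = 1020 × 4040 × 149 = 6.14×10^8 J/(m²·K).
Time required: Δt = C ΔT / F = 6.14×10^8 × 7.45 / 218 = 2.10×10^7 s.
In days: 2.10×10^7 s / (86400 s/day) = 243 days.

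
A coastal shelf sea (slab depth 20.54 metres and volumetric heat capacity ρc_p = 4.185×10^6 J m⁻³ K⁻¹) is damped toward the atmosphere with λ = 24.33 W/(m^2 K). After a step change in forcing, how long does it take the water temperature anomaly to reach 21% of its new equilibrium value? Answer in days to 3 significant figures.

Areal heat capacity C = ρc_p × D = 4.185×10^6 × 20.54 = 8.60×10^7 J/(m^2 K).
τ = C / λ = 8.60×10^7 / 24.33 = 3.53×10^6 s.
Fraction reached: 1 − e^(−t/τ) = 0.21 ⇒ t = −τ ln(1 − 0.21) = τ × 0.236.
t = 8.33×10^5 s = 9.64 days.

9.64 days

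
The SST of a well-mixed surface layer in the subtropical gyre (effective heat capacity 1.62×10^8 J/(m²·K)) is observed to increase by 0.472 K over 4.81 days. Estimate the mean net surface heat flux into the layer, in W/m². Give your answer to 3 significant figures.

Areal heat capacity C = 1.62×10^8 J/(m²·K) (given).
Required heat per unit area: Q = C ΔT = 1.62×10^8 × 0.472 = 7.65×10^7 J/m².
Flux F = Q / Δt = 7.65×10^7 / 4.16×10^5 s = 184 W/m².

184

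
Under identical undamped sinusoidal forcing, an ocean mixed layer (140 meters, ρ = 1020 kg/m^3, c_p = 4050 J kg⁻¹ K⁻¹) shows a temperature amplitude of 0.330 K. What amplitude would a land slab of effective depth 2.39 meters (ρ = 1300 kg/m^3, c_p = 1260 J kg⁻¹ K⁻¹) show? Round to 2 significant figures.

49 K

C_ocean = 5.78×10^8 J/(m²·K); C_land = 3.91×10^6 J/(m²·K).
A ∝ 1/C ⇒ A_land = A_ocean × C_ocean/C_land = 0.330 × 148 = 48.8 K.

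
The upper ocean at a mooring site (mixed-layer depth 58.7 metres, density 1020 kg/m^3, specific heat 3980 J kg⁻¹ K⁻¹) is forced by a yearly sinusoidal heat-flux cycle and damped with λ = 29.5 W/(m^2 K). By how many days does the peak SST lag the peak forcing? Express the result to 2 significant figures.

59 days

Areal heat capacity C = ρ c_p D = 1020 × 3980 × 58.7 = 2.38×10^8 J/(m²·K).
ω = 2π / 3.15×10^7 s = 1.99×10^-7 s⁻¹.
Phase lag φ = arctan(Cω/λ) = arctan(47.5/29.5) = 1.01 rad.
Time lag = φ / ω = 1.01 / 1.99×10^-7 = 5.09×10^6 s = 59.0 days.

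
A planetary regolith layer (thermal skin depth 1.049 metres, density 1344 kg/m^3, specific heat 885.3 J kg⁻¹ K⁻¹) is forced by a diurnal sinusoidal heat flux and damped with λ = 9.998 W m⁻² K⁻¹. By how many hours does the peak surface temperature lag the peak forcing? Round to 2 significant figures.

5.6 hours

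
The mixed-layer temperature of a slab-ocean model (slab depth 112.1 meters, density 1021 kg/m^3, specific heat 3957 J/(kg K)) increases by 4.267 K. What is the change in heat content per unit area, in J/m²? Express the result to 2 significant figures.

1.9×10^9

Areal heat capacity C = ρ c_p D = 1021 × 3957 × 112.1 = 4.53×10^8 J m⁻² K⁻¹.
ΔQ = C ΔT = 4.53×10^8 × 4.267 = 1.93×10^9 J/m².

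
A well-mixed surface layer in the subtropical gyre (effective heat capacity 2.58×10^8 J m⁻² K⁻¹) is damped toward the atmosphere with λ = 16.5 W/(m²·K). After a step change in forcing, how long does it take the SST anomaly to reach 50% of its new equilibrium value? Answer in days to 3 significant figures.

Areal heat capacity C = 2.58×10^8 J m⁻² K⁻¹ (given).
τ = C / λ = 2.58×10^8 / 16.5 = 1.56×10^7 s.
Fraction reached: 1 − e^(−t/τ) = 0.50 ⇒ t = −τ ln(1 − 0.50) = τ × 0.693.
t = 1.08×10^7 s = 125 days.

125 days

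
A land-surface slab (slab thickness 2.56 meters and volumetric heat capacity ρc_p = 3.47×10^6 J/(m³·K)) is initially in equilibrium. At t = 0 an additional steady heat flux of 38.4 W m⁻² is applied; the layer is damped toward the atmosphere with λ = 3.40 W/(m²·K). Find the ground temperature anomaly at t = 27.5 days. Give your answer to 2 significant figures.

6.7 K

Areal heat capacity C = ρc_p × D = 3.47×10^6 × 2.56 = 8.88×10^6 J/(m²·K).
τ = C / λ = 8.88×10^6 / 3.40 = 2.61×10^6 s.
Equilibrium anomaly ΔT_eq = F / λ = 38.4 / 3.40 = 11.3 K.
t = 27.5 days = 2.38×10^6 s, so t/τ = 0.909.
ΔT(t) = ΔT_eq (1 − e^(−t/τ)) = 11.3 × (1 − e^−0.909) = 6.75 K.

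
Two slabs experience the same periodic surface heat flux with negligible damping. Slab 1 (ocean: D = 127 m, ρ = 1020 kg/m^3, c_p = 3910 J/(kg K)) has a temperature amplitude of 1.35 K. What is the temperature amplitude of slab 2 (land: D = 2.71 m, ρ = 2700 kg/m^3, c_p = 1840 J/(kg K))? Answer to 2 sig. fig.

51 K

C_ocean = 5.07×10^8 J/(m²·K); C_land = 1.35×10^7 J/(m²·K).
A ∝ 1/C ⇒ A_land = A_ocean × C_ocean/C_land = 1.35 × 37.6 = 50.8 K.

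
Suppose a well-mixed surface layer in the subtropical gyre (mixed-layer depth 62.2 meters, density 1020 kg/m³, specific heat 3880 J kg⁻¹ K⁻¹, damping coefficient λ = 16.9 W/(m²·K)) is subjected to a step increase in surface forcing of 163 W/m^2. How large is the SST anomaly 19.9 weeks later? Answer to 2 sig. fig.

Areal heat capacity C = ρ c_p D = 1020 × 3880 × 62.2 = 2.46×10^8 J/(m²·K).
τ = C / λ = 2.46×10^8 / 16.9 = 1.46×10^7 s.
Equilibrium anomaly ΔT_eq = F / λ = 163 / 16.9 = 9.64 K.
t = 19.9 weeks = 1.20×10^7 s, so t/τ = 0.826.
ΔT(t) = ΔT_eq (1 − e^(−t/τ)) = 9.64 × (1 − e^−0.826) = 5.42 K.

5.4 K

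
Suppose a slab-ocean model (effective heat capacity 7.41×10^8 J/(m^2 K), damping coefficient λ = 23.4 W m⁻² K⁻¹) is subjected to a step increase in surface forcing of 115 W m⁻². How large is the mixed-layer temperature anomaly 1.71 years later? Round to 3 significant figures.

4.02 K

Areal heat capacity C = 7.41×10^8 J/(m^2 K) (given).
τ = C / λ = 7.41×10^8 / 23.4 = 3.17×10^7 s.
Equilibrium anomaly ΔT_eq = F / λ = 115 / 23.4 = 4.91 K.
t = 1.71 years = 5.40×10^7 s, so t/τ = 1.70.
ΔT(t) = ΔT_eq (1 − e^(−t/τ)) = 4.91 × (1 − e^−1.70) = 4.02 K.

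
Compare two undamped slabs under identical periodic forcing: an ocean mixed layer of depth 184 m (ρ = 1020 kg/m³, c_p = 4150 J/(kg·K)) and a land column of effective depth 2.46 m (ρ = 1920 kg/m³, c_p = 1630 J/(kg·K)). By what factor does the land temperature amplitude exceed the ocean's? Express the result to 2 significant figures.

C_ocean = 1020 × 4150 × 184 = 7.79×10^8 J/(m²·K).
C_land = 1920 × 1630 × 2.46 = 7.70×10^6 J/(m²·K).
Undamped amplitude ∝ 1/C, so A_land/A_ocean = C_ocean/C_land = 101.

100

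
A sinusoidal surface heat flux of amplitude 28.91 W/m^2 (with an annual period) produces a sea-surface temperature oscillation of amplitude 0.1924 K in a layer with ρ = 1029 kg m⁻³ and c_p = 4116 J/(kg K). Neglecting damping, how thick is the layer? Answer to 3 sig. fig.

178 m

ω = 2π / 3.15×10^7 s = 1.99×10^-7 s⁻¹.
Required C = F₀ / (A ω) = 28.91 / (0.1924 × 1.99×10^-7) = 7.54×10^8 J/(m²·K).
D = C / (ρ c_p) = 7.54×10^8 / (1029 × 4116) = 178 m.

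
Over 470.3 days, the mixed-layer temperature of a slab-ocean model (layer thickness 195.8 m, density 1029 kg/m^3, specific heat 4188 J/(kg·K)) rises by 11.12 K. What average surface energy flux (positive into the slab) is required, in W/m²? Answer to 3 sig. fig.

Areal heat capacity C = ρ c_p D = 1029 × 4188 × 195.8 = 8.44×10^8 J/(m^2 K).
Required heat per unit area: Q = C ΔT = 8.44×10^8 × 11.12 = 9.38×10^9 J/m².
Flux F = Q / Δt = 9.38×10^9 / 4.06×10^7 s = 231 W/m².

231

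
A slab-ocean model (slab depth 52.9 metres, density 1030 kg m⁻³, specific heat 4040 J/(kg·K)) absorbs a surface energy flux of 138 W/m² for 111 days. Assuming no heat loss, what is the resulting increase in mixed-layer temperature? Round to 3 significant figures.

Areal heat capacity C = ρ c_p D = 1030 × 4040 × 52.9 = 2.20×10^8 J/(m^2 K).
Net heat input Q = F Δt = 138 × (111 days × 86400 s/day) = 1.32×10^9 J/m².
ΔT = Q / C = 1.32×10^9 / 2.20×10^8 = 6.01 K.

6.01 K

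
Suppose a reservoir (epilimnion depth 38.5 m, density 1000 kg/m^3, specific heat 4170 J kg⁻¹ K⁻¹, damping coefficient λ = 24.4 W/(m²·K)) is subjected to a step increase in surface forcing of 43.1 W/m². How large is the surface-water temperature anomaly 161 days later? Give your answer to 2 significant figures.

Areal heat capacity C = ρ c_p D = 1000 × 4170 × 38.5 = 1.61×10^8 J m⁻² K⁻¹.
τ = C / λ = 1.61×10^8 / 24.4 = 6.58×10^6 s.
Equilibrium anomaly ΔT_eq = F / λ = 43.1 / 24.4 = 1.77 K.
t = 161 days = 1.39×10^7 s, so t/τ = 2.11.
ΔT(t) = ΔT_eq (1 − e^(−t/τ)) = 1.77 × (1 − e^−2.11) = 1.55 K.

1.6 K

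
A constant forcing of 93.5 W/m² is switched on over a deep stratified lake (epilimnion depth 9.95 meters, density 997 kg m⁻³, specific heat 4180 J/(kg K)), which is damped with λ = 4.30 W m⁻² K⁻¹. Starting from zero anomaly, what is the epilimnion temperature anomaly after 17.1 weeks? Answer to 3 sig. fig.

Areal heat capacity C = ρ c_p D = 997 × 4180 × 9.95 = 4.15×10^7 J m⁻² K⁻¹.
τ = C / λ = 4.15×10^7 / 4.30 = 9.64×10^6 s.
Equilibrium anomaly ΔT_eq = F / λ = 93.5 / 4.30 = 21.7 K.
t = 17.1 weeks = 1.03×10^7 s, so t/τ = 1.07.
ΔT(t) = ΔT_eq (1 − e^(−t/τ)) = 21.7 × (1 − e^−1.07) = 14.3 K.

14.3 K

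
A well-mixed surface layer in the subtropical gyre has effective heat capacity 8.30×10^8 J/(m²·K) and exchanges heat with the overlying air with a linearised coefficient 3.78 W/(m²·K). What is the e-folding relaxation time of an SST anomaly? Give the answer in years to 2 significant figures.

Areal heat capacity C = 8.30×10^8 J/(m²·K) (given).
Relaxation time τ = C / λ = 8.30×10^8 / 3.78 = 2.20×10^8 s.
In years: 2.20×10^8 s / (3.156×10^7 s/year) = 6.96 years.

7.0 years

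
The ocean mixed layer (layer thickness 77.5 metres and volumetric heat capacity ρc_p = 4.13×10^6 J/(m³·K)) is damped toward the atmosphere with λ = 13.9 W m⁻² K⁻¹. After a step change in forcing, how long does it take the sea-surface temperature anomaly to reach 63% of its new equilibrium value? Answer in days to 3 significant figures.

Areal heat capacity C = ρc_p × D = 4.13×10^6 × 77.5 = 3.20×10^8 J/(m^2 K).
τ = C / λ = 3.20×10^8 / 13.9 = 2.30×10^7 s.
Fraction reached: 1 − e^(−t/τ) = 0.63 ⇒ t = −τ ln(1 − 0.63) = τ × 0.994.
t = 2.29×10^7 s = 265 days.

265 days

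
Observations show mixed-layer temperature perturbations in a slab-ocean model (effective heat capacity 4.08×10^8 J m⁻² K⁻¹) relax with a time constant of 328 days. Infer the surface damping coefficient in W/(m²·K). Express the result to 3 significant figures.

14.4

Areal heat capacity C = 4.08×10^8 J m⁻² K⁻¹ (given).
τ = 328 days = 2.83×10^7 s.
λ = C / τ = 4.08×10^8 / 2.83×10^7 = 14.4 W/(m²·K).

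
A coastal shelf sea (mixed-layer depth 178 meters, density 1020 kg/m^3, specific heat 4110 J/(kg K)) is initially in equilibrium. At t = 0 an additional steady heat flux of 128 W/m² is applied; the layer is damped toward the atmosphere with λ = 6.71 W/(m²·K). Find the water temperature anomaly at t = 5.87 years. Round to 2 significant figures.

Areal heat capacity C = ρ c_p D = 1020 × 4110 × 178 = 7.46×10^8 J m⁻² K⁻¹.
τ = C / λ = 7.46×10^8 / 6.71 = 1.11×10^8 s.
Equilibrium anomaly ΔT_eq = F / λ = 128 / 6.71 = 19.1 K.
t = 5.87 years = 1.85×10^8 s, so t/τ = 1.67.
ΔT(t) = ΔT_eq (1 − e^(−t/τ)) = 19.1 × (1 − e^−1.67) = 15.5 K.

15 K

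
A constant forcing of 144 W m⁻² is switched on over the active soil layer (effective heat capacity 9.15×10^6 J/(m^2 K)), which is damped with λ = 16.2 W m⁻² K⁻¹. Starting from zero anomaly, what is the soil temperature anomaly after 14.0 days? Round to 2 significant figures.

Areal heat capacity C = 9.15×10^6 J/(m^2 K) (given).
τ = C / λ = 9.15×10^6 / 16.2 = 5.65×10^5 s.
Equilibrium anomaly ΔT_eq = F / λ = 144 / 16.2 = 8.89 K.
t = 14.0 days = 1.21×10^6 s, so t/τ = 2.14.
ΔT(t) = ΔT_eq (1 − e^(−t/τ)) = 8.89 × (1 − e^−2.14) = 7.84 K.

7.8 K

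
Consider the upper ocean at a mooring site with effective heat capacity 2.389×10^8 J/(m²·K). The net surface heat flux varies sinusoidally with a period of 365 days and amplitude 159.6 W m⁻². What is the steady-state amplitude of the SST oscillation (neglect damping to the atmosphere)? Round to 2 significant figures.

3.4 K

Areal heat capacity C = 2.389×10^8 J/(m²·K) (given).
Angular frequency ω = 2π / T = 2π / 3.15×10^7 s = 1.99×10^-7 s⁻¹.
Cω = 2.39×10^8 × 1.99×10^-7 = 47.6 W/(m²·K).
Amplitude A = F₀ / (Cω) = 159.6 / 47.6 = 3.35 K.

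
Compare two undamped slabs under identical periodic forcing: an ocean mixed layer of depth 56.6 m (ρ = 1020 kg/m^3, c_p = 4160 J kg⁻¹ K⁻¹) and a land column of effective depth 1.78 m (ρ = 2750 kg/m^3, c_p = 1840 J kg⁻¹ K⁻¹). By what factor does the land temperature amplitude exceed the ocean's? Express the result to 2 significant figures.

27

C_ocean = 1020 × 4160 × 56.6 = 2.40×10^8 J/(m²·K).
C_land = 2750 × 1840 × 1.78 = 9.01×10^6 J/(m²·K).
Undamped amplitude ∝ 1/C, so A_land/A_ocean = C_ocean/C_land = 26.7.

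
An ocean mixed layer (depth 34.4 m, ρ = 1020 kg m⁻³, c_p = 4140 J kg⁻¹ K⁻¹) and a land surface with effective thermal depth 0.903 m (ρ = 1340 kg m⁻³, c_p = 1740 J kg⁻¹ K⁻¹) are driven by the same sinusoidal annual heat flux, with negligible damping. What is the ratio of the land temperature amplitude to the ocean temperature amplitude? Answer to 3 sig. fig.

69.0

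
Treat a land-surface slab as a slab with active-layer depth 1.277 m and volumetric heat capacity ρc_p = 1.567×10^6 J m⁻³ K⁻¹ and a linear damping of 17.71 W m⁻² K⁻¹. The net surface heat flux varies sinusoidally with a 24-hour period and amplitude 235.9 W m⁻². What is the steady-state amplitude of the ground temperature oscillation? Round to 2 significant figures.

1.6 K

Areal heat capacity C = ρc_p × D = 1.567×10^6 × 1.277 = 2.00×10^6 J/(m²·K).
Angular frequency ω = 2π / T = 2π / 86400 s = 7.27×10^-5 s⁻¹.
√((Cω)² + λ²) = √((146)² + 17.71²) = 147 W/(m²·K).
Amplitude A = F₀ / √((Cω)²+λ²) = 235.9 / 147 = 1.61 K.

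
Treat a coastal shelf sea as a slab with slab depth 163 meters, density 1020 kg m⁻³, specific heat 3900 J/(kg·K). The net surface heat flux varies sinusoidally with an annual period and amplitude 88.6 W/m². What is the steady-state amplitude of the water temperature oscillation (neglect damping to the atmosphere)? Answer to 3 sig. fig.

Areal heat capacity C = ρ c_p D = 1020 × 3900 × 163 = 6.48×10^8 J m⁻² K⁻¹.
Angular frequency ω = 2π / T = 2π / 3.15×10^7 s = 1.99×10^-7 s⁻¹.
Cω = 6.48×10^8 × 1.99×10^-7 = 129 W/(m²·K).
Amplitude A = F₀ / (Cω) = 88.6 / 129 = 0.686 K.

0.686 K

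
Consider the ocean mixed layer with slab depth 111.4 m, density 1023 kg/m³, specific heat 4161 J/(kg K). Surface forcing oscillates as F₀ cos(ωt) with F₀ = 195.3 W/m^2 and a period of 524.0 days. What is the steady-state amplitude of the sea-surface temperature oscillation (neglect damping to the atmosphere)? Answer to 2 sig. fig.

3.0 K

Areal heat capacity C = ρ c_p D = 1023 × 4161 × 111.4 = 4.74×10^8 J m⁻² K⁻¹.
Angular frequency ω = 2π / T = 2π / 4.53×10^7 s = 1.39×10^-7 s⁻¹.
Cω = 4.74×10^8 × 1.39×10^-7 = 65.8 W/(m²·K).
Amplitude A = F₀ / (Cω) = 195.3 / 65.8 = 2.97 K.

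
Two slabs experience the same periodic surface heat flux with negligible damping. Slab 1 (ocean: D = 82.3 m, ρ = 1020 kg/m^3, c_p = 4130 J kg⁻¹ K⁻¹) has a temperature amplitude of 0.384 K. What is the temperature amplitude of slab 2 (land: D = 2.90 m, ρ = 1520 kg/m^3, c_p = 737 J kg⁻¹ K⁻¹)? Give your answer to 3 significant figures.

41.0 K

C_ocean = 3.47×10^8 J/(m²·K); C_land = 3.25×10^6 J/(m²·K).
A ∝ 1/C ⇒ A_land = A_ocean × C_ocean/C_land = 0.384 × 107 = 41.0 K.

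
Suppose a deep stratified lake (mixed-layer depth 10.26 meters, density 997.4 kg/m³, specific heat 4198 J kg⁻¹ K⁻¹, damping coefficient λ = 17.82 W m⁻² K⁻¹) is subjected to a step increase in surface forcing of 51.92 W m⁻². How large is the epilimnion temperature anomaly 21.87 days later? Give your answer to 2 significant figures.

Areal heat capacity C = ρ c_p D = 997.4 × 4198 × 10.26 = 4.30×10^7 J/(m²·K).
τ = C / λ = 4.30×10^7 / 17.82 = 2.41×10^6 s.
Equilibrium anomaly ΔT_eq = F / λ = 51.92 / 17.82 = 2.91 K.
t = 21.87 days = 1.89×10^6 s, so t/τ = 0.784.
ΔT(t) = ΔT_eq (1 − e^(−t/τ)) = 2.91 × (1 − e^−0.784) = 1.58 K.

1.6 K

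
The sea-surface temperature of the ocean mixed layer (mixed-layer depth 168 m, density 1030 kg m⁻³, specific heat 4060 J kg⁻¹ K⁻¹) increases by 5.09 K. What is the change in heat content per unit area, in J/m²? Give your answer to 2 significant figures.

3.6×10^9

Areal heat capacity C = ρ c_p D = 1030 × 4060 × 168 = 7.03×10^8 J/(m^2 K).
ΔQ = C ΔT = 7.03×10^8 × 5.09 = 3.58×10^9 J/m².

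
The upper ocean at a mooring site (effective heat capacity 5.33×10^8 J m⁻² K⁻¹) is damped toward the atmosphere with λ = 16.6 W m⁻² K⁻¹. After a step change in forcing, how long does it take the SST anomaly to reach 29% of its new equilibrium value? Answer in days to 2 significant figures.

130 days

Areal heat capacity C = 5.33×10^8 J m⁻² K⁻¹ (given).
τ = C / λ = 5.33×10^8 / 16.6 = 3.21×10^7 s.
Fraction reached: 1 − e^(−t/τ) = 0.29 ⇒ t = −τ ln(1 − 0.29) = τ × 0.342.
t = 1.10×10^7 s = 127 days.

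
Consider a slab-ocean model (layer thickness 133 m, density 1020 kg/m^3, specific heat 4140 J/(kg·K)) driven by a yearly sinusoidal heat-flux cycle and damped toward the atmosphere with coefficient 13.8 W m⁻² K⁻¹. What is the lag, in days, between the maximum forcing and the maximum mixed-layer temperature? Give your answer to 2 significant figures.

84 days

Areal heat capacity C = ρ c_p D = 1020 × 4140 × 133 = 5.62×10^8 J/(m^2 K).
ω = 2π / 3.15×10^7 s = 1.99×10^-7 s⁻¹.
Phase lag φ = arctan(Cω/λ) = arctan(112/13.8) = 1.45 rad.
Time lag = φ / ω = 1.45 / 1.99×10^-7 = 7.27×10^6 s = 84.1 days.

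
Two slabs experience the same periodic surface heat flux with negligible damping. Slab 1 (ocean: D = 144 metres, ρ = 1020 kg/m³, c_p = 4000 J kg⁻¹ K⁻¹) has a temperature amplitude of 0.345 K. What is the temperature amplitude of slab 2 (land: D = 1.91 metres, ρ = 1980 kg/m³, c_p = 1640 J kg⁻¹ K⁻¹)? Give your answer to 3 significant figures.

C_ocean = 5.88×10^8 J/(m²·K); C_land = 6.20×10^6 J/(m²·K).
A ∝ 1/C ⇒ A_land = A_ocean × C_ocean/C_land = 0.345 × 94.7 = 32.7 K.

32.7 K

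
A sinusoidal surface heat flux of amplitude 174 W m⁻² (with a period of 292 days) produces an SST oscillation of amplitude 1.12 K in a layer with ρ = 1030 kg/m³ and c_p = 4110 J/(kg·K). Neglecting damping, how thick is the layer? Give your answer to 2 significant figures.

150 m

ω = 2π / 2.52×10^7 s = 2.49×10^-7 s⁻¹.
Required C = F₀ / (A ω) = 174 / (1.12 × 2.49×10^-7) = 6.24×10^8 J/(m²·K).
D = C / (ρ c_p) = 6.24×10^8 / (1030 × 4110) = 147 m.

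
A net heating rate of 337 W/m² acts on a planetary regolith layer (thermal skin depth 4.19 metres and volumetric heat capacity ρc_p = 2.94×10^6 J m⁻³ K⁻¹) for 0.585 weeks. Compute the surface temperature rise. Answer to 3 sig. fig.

Areal heat capacity C = ρc_p × D = 2.94×10^6 × 4.19 = 1.23×10^7 J/(m^2 K).
Net heat input Q = F Δt = 337 × (0.585 weeks × 6.048×10^5 s/week) = 1.19×10^8 J/m².
ΔT = Q / C = 1.19×10^8 / 1.23×10^7 = 9.68 K.

9.68 K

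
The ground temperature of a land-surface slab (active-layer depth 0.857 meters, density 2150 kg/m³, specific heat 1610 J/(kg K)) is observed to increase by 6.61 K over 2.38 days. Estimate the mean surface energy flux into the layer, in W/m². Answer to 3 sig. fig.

95.4

Areal heat capacity C = ρ c_p D = 2150 × 1610 × 0.857 = 2.97×10^6 J/(m^2 K).
Required heat per unit area: Q = C ΔT = 2.97×10^6 × 6.61 = 1.96×10^7 J/m².
Flux F = Q / Δt = 1.96×10^7 / 2.06×10^5 s = 95.4 W/m².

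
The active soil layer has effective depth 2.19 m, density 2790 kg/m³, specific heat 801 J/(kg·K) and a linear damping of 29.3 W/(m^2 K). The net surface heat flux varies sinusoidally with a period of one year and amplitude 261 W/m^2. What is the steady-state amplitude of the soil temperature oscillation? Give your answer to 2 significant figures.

8.9 K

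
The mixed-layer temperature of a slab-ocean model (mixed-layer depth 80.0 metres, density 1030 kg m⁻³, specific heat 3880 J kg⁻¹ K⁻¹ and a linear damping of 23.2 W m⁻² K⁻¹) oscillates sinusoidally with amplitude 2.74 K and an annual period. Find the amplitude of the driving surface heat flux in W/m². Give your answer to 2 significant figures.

190

Areal heat capacity C = ρ c_p D = 1030 × 3880 × 80.0 = 3.20×10^8 J m⁻² K⁻¹.
ω = 2π / 3.15×10^7 s = 1.99×10^-7 s⁻¹.
√((Cω)² + λ²) = √((63.7)² + 23.2²) = 67.8 W/(m²·K).
F₀ = A × √((Cω)²+λ²) = 2.74 × 67.8 = 186 W/m².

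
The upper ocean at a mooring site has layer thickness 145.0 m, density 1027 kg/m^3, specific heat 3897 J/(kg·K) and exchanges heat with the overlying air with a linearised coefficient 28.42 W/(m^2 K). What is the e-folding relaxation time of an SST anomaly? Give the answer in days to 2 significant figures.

240 days

Areal heat capacity C = ρ c_p D = 1027 × 3897 × 145.0 = 5.80×10^8 J m⁻² K⁻¹.
Relaxation time τ = C / λ = 5.80×10^8 / 28.42 = 2.04×10^7 s.
In days: 2.04×10^7 s / (86400 s/day) = 236 days.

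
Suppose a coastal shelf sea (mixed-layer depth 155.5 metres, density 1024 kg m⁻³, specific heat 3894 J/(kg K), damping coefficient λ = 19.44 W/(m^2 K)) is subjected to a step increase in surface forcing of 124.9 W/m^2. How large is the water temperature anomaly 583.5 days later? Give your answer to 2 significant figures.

Areal heat capacity C = ρ c_p D = 1024 × 3894 × 155.5 = 6.20×10^8 J m⁻² K⁻¹.
τ = C / λ = 6.20×10^8 / 19.44 = 3.19×10^7 s.
Equilibrium anomaly ΔT_eq = F / λ = 124.9 / 19.44 = 6.42 K.
t = 583.5 days = 5.04×10^7 s, so t/τ = 1.58.
ΔT(t) = ΔT_eq (1 − e^(−t/τ)) = 6.42 × (1 − e^−1.58) = 5.10 K.

5.1 K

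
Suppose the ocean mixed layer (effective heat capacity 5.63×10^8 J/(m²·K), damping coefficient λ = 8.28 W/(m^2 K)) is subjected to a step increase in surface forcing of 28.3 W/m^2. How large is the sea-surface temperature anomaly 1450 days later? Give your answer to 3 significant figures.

Areal heat capacity C = 5.63×10^8 J/(m²·K) (given).
τ = C / λ = 5.63×10^8 / 8.28 = 6.80×10^7 s.
Equilibrium anomaly ΔT_eq = F / λ = 28.3 / 8.28 = 3.42 K.
t = 1450 days = 1.25×10^8 s, so t/τ = 1.84.
ΔT(t) = ΔT_eq (1 − e^(−t/τ)) = 3.42 × (1 − e^−1.84) = 2.88 K.

2.88 K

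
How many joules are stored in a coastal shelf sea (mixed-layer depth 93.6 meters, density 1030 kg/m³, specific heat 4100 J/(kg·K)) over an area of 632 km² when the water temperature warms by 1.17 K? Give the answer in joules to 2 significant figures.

Areal heat capacity C = ρ c_p D = 1030 × 4100 × 93.6 = 3.95×10^8 J/(m^2 K).
Heat per unit area: q = C ΔT = 3.95×10^8 × 1.17 = 4.62×10^8 J/m².
Total heat: Q = q × A = 4.62×10^8 × (632 × 10⁶ m²) = 2.92×10^17 J.

2.9×10^17 J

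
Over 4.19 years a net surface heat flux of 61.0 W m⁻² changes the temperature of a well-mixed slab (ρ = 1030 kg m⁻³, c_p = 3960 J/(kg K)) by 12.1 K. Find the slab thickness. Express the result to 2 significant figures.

Heat input Q = F Δt = 61.0 × 1.32×10^8 s = 8.07×10^9 J/m².
Required areal heat capacity C = Q / ΔT = 6.67×10^8 J/(m²·K).
Depth D = C / (ρ c_p) = 6.67×10^8 / (1030 × 3960) = 163 m.

160 m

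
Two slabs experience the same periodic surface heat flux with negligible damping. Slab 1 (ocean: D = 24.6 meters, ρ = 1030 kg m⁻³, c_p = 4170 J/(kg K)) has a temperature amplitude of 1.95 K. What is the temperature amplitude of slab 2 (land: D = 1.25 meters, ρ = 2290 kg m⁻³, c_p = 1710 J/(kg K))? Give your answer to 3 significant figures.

42.1 K

C_ocean = 1.06×10^8 J/(m²·K); C_land = 4.89×10^6 J/(m²·K).
A ∝ 1/C ⇒ A_land = A_ocean × C_ocean/C_land = 1.95 × 21.6 = 42.1 K.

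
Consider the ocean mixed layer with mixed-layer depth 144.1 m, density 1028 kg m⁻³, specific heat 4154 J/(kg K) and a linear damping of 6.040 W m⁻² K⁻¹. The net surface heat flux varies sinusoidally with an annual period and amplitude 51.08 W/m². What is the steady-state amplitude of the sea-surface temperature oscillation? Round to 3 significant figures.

Areal heat capacity C = ρ c_p D = 1028 × 4154 × 144.1 = 6.15×10^8 J/(m²·K).
Angular frequency ω = 2π / T = 2π / 3.15×10^7 s = 1.99×10^-7 s⁻¹.
√((Cω)² + λ²) = √((123)² + 6.040²) = 123 W/(m²·K).
Amplitude A = F₀ / √((Cω)²+λ²) = 51.08 / 123 = 0.416 K.

0.416 K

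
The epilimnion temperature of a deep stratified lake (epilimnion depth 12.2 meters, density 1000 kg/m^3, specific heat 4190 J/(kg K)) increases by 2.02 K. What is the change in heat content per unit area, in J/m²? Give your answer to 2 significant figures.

Areal heat capacity C = ρ c_p D = 1000 × 4190 × 12.2 = 5.11×10^7 J m⁻² K⁻¹.
ΔQ = C ΔT = 5.11×10^7 × 2.02 = 1.03×10^8 J/m².

1.0×10^8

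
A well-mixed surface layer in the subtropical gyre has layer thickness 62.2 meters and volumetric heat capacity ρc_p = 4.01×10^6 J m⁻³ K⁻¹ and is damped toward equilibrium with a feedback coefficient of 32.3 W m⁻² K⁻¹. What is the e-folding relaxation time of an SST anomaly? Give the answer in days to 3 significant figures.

89.4 days

Areal heat capacity C = ρc_p × D = 4.01×10^6 × 62.2 = 2.49×10^8 J/(m^2 K).
Relaxation time τ = C / λ = 2.49×10^8 / 32.3 = 7.72×10^6 s.
In days: 7.72×10^6 s / (86400 s/day) = 89.4 days.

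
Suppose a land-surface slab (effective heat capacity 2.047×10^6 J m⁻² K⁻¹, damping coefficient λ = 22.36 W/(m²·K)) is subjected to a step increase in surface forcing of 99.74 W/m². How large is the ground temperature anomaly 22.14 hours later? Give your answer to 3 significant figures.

Areal heat capacity C = 2.047×10^6 J m⁻² K⁻¹ (given).
τ = C / λ = 2.05×10^6 / 22.36 = 91500 s.
Equilibrium anomaly ΔT_eq = F / λ = 99.74 / 22.36 = 4.46 K.
t = 22.14 hours = 79700 s, so t/τ = 0.871.
ΔT(t) = ΔT_eq (1 − e^(−t/τ)) = 4.46 × (1 − e^−0.871) = 2.59 K.

2.59 K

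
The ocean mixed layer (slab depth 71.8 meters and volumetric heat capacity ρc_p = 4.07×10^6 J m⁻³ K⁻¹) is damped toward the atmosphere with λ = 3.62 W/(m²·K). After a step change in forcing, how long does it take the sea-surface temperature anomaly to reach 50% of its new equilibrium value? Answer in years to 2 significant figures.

Areal heat capacity C = ρc_p × D = 4.07×10^6 × 71.8 = 2.92×10^8 J/(m^2 K).
τ = C / λ = 2.92×10^8 / 3.62 = 8.07×10^7 s.
Fraction reached: 1 − e^(−t/τ) = 0.50 ⇒ t = −τ ln(1 − 0.50) = τ × 0.693.
t = 5.60×10^7 s = 1.77 years.

1.8 years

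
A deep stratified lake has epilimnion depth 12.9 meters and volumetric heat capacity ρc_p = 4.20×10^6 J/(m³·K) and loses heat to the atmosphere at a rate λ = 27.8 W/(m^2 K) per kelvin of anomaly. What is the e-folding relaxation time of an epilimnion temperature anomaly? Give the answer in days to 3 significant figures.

Areal heat capacity C = ρc_p × D = 4.20×10^6 × 12.9 = 5.42×10^7 J m⁻² K⁻¹.
Relaxation time τ = C / λ = 5.42×10^7 / 27.8 = 1.95×10^6 s.
In days: 1.95×10^6 s / (86400 s/day) = 22.6 days.

22.6 days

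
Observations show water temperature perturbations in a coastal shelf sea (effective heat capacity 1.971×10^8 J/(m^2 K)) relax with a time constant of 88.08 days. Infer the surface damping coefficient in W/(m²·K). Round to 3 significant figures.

25.9

Areal heat capacity C = 1.971×10^8 J/(m^2 K) (given).
τ = 88.08 days = 7.61×10^6 s.
λ = C / τ = 1.97×10^8 / 7.61×10^6 = 25.9 W/(m²·K).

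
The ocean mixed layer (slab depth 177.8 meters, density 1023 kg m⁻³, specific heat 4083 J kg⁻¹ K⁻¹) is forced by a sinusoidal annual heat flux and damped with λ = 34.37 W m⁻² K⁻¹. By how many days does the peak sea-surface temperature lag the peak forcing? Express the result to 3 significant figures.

Areal heat capacity C = ρ c_p D = 1023 × 4083 × 177.8 = 7.43×10^8 J/(m^2 K).
ω = 2π / 3.15×10^7 s = 1.99×10^-7 s⁻¹.
Phase lag φ = arctan(Cω/λ) = arctan(148/34.37) = 1.34 rad.
Time lag = φ / ω = 1.34 / 1.99×10^-7 = 6.74×10^6 s = 78.0 days.

78.0 days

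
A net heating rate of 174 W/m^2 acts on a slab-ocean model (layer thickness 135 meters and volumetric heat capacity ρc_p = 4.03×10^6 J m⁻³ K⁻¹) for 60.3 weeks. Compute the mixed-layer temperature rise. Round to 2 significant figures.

12 K

Areal heat capacity C = ρc_p × D = 4.03×10^6 × 135 = 5.44×10^8 J m⁻² K⁻¹.
Net heat input Q = F Δt = 174 × (60.3 weeks × 6.048×10^5 s/week) = 6.35×10^9 J/m².
ΔT = Q / C = 6.35×10^9 / 5.44×10^8 = 11.7 K.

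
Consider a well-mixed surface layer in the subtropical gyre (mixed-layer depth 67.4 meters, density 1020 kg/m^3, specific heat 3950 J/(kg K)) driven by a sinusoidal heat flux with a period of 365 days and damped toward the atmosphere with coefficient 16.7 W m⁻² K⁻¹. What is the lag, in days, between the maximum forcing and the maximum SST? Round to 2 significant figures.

74 days

Areal heat capacity C = ρ c_p D = 1020 × 3950 × 67.4 = 2.72×10^8 J m⁻² K⁻¹.
ω = 2π / 3.15×10^7 s = 1.99×10^-7 s⁻¹.
Phase lag φ = arctan(Cω/λ) = arctan(54.1/16.7) = 1.27 rad.
Time lag = φ / ω = 1.27 / 1.99×10^-7 = 6.38×10^6 s = 73.9 days.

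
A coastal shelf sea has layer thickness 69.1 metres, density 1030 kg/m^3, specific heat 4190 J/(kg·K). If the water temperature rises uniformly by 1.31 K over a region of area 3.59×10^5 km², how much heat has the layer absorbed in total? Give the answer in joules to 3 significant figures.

Areal heat capacity C = ρ c_p D = 1030 × 4190 × 69.1 = 2.98×10^8 J/(m^2 K).
Heat per unit area: q = C ΔT = 2.98×10^8 × 1.31 = 3.91×10^8 J/m².
Total heat: Q = q × A = 3.91×10^8 × (3.59×10^5 × 10⁶ m²) = 1.40×10^20 J.

1.40×10^20 J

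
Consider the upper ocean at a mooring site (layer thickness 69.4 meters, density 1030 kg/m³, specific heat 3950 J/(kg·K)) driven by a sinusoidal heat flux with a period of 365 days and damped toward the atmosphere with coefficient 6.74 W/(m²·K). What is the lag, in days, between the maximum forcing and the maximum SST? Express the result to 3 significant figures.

84.3 days

Areal heat capacity C = ρ c_p D = 1030 × 3950 × 69.4 = 2.82×10^8 J m⁻² K⁻¹.
ω = 2π / 3.15×10^7 s = 1.99×10^-7 s⁻¹.
Phase lag φ = arctan(Cω/λ) = arctan(56.3/6.74) = 1.45 rad.
Time lag = φ / ω = 1.45 / 1.99×10^-7 = 7.29×10^6 s = 84.3 days.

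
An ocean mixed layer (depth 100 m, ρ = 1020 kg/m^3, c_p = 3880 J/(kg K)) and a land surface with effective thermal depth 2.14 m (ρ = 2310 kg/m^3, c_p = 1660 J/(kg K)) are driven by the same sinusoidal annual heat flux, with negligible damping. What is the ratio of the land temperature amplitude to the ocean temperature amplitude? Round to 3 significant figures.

48.2

C_ocean = 1020 × 3880 × 100 = 3.96×10^8 J/(m²·K).
C_land = 2310 × 1660 × 2.14 = 8.21×10^6 J/(m²·K).
Undamped amplitude ∝ 1/C, so A_land/A_ocean = C_ocean/C_land = 48.2.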